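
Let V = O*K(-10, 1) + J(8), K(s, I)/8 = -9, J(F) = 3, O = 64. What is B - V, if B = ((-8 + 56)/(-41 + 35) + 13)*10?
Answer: 4655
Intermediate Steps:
K(s, I) = -72 (K(s, I) = 8*(-9) = -72)
B = 50 (B = (48/(-6) + 13)*10 = (48*(-1/6) + 13)*10 = (-8 + 13)*10 = 5*10 = 50)
V = -4605 (V = 64*(-72) + 3 = -4608 + 3 = -4605)
B - V = 50 - 1*(-4605) = 50 + 4605 = 4655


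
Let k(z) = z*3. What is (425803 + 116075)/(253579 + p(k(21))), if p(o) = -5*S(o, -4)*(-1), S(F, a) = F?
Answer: 270939/126947 ≈ 2.1343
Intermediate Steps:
k(z) = 3*z
p(o) = 5*o (p(o) = -5*o*(-1) = -(-5)*o = 5*o)
(425803 + 116075)/(253579 + p(k(21))) = (425803 + 116075)/(253579 + 5*(3*21)) = 541878/(253579 + 5*63) = 541878/(253579 + 315) = 541878/253894 = 541878*(1/253894) = 270939/126947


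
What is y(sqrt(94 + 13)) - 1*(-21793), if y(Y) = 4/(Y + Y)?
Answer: 21793 + 2*sqrt(107)/107 ≈ 21793.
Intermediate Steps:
y(Y) = 2/Y (y(Y) = 4/(2*Y) = (1/(2*Y))*4 = 2/Y)
y(sqrt(94 + 13)) - 1*(-21793) = 2/(sqrt(94 + 13)) - 1*(-21793) = 2/(sqrt(107)) + 21793 = 2*(sqrt(107)/107) + 21793 = 2*sqrt(107)/107 + 21793 = 21793 + 2*sqrt(107)/107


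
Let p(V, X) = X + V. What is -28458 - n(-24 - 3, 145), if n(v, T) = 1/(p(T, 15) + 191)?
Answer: -9988759/351 ≈ -28458.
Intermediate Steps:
p(V, X) = V + X
n(v, T) = 1/(206 + T) (n(v, T) = 1/((T + 15) + 191) = 1/((15 + T) + 191) = 1/(206 + T))
-28458 - n(-24 - 3, 145) = -28458 - 1/(206 + 145) = -28458 - 1/351 = -9988759/351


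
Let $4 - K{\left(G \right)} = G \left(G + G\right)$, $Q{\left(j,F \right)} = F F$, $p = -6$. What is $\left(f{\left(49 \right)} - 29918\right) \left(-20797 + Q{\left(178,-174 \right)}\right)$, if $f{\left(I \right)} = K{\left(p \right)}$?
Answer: $-284237294$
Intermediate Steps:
$Q{\left(j,F \right)} = F^{2}$
$K{\left(G \right)} = 4 - 2 G^{2}$ ($K{\left(G \right)} = 4 - G \left(G + G\right) = 4 - G 2 G = 4 - 2 G^{2}$)
$f{\left(I \right)} = -68$ ($f{\left(I \right)} = 4 - 2 \left(-6\right)^{2} = 4 - 72 = -68$)
$\left(f{\left(49 \right)} - 29918\right) \left(-20797 + Q{\left(178,-174 \right)}\right) = \left(-68 - 29918\right) \left(-20797 + \left(-174\right)^{2}\right) = - 29986 \left(-20797 + 30276\right) = \left(-29986\right) 9479 = -284237294$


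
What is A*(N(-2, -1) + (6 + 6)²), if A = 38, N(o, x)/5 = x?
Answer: 5282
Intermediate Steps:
N(o, x) = 5*x
A*(N(-2, -1) + (6 + 6)²) = 38*(5*(-1) + (6 + 6)²) = 38*(-5 + 12²) = 38*(-5 + 144) = 38*139 = 5282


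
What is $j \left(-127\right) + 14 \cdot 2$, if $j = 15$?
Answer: $-1877$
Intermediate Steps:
$j \left(-127\right) + 14 \cdot 2 = 15 \left(-127\right) + 14 \cdot 2 = -1905 + 28 = -1877$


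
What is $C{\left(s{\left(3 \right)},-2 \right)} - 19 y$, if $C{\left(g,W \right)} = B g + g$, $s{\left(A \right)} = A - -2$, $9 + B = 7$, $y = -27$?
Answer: $508$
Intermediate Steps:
$B = -2$ ($B = -9 + 7 = -2$)
$s{\left(A \right)} = 2 + A$ ($s{\left(A \right)} = A + 2 = 2 + A$)
$C{\left(g,W \right)} = - g$ ($C{\left(g,W \right)} = - 2 g + g = - g$)
$C{\left(s{\left(3 \right)},-2 \right)} - 19 y = - (2 + 3) - -513 = \left(-1\right) 5 + 513 = -5 + 513 = 508$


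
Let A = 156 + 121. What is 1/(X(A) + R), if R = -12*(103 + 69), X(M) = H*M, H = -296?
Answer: -1/84056 ≈ -1.1897e-5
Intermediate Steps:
A = 277
X(M) = -296*M
R = -2064 (R = -12*172 = -2064)
1/(X(A) + R) = 1/(-296*277 - 2064) = 1/(-81992 - 2064) = 1/(-84056) = -1/84056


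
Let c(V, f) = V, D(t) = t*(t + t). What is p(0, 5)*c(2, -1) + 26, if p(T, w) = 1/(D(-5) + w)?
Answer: 1432/55 ≈ 26.036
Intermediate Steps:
D(t) = 2*t**2 (D(t) = t*(2*t) = 2*t**2)
p(T, w) = 1/(50 + w) (p(T, w) = 1/(2*(-5)**2 + w) = 1/(2*25 + w) = 1/(50 + w))
p(0, 5)*c(2, -1) + 26 = 2/(50 + 5) + 26 = 2/55 + 26 = 1432/55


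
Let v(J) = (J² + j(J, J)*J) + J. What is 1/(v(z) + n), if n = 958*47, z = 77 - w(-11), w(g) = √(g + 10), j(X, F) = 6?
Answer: 51493/2651554970 + 161*I/2651554970 ≈ 1.942e-5 + 6.0719e-8*I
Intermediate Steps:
w(g) = √(10 + g)
z = 77 - I (z = 77 - √(10 - 11) = 77 - √(-1) = 77 - I ≈ 77.0 - 1.0*I)
v(J) = J² + 7*J (v(J) = (J² + 6*J) + J = J² + 7*J)
n = 45026
1/(v(z) + n) = 1/((77 - I)*(7 + (77 - I)) + 45026) = 1/((77 - I)*(84 - I) + 45026) = 1/(45026 + (77 - I)*(84 - I))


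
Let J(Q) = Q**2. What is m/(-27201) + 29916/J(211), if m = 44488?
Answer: -1166905132/1211015721 ≈ -0.96358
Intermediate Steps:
m/(-27201) + 29916/J(211) = 44488/(-27201) + 29916/(211**2) = 44488*(-1/27201) + 29916/44521 = -44488/27201 + 29916*(1/44521) = -44488/27201 + 29916/44521 = -1166905132/1211015721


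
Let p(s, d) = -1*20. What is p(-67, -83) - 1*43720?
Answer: -43740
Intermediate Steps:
p(s, d) = -20
p(-67, -83) - 1*43720 = -20 - 1*43720 = -20 - 43720 = -43740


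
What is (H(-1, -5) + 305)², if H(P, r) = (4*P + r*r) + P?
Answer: 105625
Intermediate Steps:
H(P, r) = r² + 5*P (H(P, r) = (4*P + r²) + P = (r² + 4*P) + P = r² + 5*P)
(H(-1, -5) + 305)² = (((-5)² + 5*(-1)) + 305)² = ((25 - 5) + 305)² = (20 + 305)² = 325² = 105625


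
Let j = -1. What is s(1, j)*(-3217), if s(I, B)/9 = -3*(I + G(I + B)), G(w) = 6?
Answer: 608013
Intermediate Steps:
s(I, B) = -162 - 27*I (s(I, B) = 9*(-3*(I + 6)) = 9*(-3*(6 + I)) = 9*(-18 - 3*I) = -162 - 27*I)
s(1, j)*(-3217) = (-162 - 27*1)*(-3217) = (-162 - 27)*(-3217) = -189*(-3217) = 608013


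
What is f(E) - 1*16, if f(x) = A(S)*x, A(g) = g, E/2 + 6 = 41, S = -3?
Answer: -226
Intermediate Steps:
E = 70 (E = -12 + 2*41 = -12 + 82 = 70)
f(x) = -3*x
f(E) - 1*16 = -3*70 - 1*16 = -210 - 16 = -226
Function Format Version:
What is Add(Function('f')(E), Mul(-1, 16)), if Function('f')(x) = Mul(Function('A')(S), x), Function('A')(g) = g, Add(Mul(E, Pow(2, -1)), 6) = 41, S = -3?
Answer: -226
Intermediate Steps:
E = 70 (E = Add(-12, Mul(2, 41)) = Add(-12, 82) = 70)
Function('f')(x) = Mul(-3, x)
Add(Function('f')(E), Mul(-1, 16)) = Add(Mul(-3, 70), Mul(-1, 16)) = Add(-210, -16) = -226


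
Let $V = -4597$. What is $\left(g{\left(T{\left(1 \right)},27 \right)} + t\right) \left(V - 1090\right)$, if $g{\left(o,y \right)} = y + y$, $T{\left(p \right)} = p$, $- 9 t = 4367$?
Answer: $\frac{22071247}{9} \approx 2.4524 \cdot 10^{6}$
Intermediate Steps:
$t = - \frac{4367}{9}$ ($t = \left(- \frac{1}{9}\right) 4367 = - \frac{4367}{9} \approx -485.22$)
$g{\left(o,y \right)} = 2 y$
$\left(g{\left(T{\left(1 \right)},27 \right)} + t\right) \left(V - 1090\right) = \left(2 \cdot 27 - \frac{4367}{9}\right) \left(-4597 - 1090\right) = \left(54 - \frac{4367}{9}\right) \left(-5687\right) = \left(- \frac{3881}{9}\right) \left(-5687\right) = \frac{22071247}{9}$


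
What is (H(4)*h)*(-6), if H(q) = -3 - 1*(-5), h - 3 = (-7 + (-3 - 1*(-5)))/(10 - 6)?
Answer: -21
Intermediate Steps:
h = 7/4 (h = 3 + (-7 + (-3 - 1*(-5)))/(10 - 6) = 3 + (-7 + (-3 + 5))/4 = 3 + (-7 + 2)*(¼) = 3 - 5*¼ = 3 - 5/4 = 7/4 ≈ 1.7500)
H(q) = 2 (H(q) = -3 + 5 = 2)
(H(4)*h)*(-6) = (2*(7/4))*(-6) = (7/2)*(-6) = -21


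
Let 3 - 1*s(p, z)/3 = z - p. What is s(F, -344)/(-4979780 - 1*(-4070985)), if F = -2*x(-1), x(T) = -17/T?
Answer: -939/908795 ≈ -0.0010332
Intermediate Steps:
F = -34 (F = -(-34)/(-1) = -(-34)*(-1) = -2*17 = -34)
s(p, z) = 9 - 3*z + 3*p (s(p, z) = 9 - 3*(z - p) = 9 + (-3*z + 3*p) = 9 - 3*z + 3*p)
s(F, -344)/(-4979780 - 1*(-4070985)) = (9 - 3*(-344) + 3*(-34))/(-4979780 - 1*(-4070985)) = (9 + 1032 - 102)/(-4979780 + 4070985) = 939/(-908795) = 939*(-1/908795) = -939/908795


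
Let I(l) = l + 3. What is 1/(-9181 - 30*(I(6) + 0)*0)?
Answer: -1/9181 ≈ -0.00010892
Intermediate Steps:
I(l) = 3 + l
1/(-9181 - 30*(I(6) + 0)*0) = 1/(-9181 - 30*((3 + 6) + 0)*0) = 1/(-9181 - 30*(9 + 0)*0) = 1/(-9181 - 270*0) = 1/(-9181 - 30*0) = 1/(-9181 + 0) = 1/(-9181) = -1/9181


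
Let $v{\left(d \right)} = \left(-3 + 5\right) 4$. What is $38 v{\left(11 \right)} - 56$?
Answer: $248$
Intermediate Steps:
$v{\left(d \right)} = 8$ ($v{\left(d \right)} = 2 \cdot 4 = 8$)
$38 v{\left(11 \right)} - 56 = 38 \cdot 8 - 56 = 304 - 56 = 248$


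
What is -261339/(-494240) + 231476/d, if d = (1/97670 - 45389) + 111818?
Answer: 12869505782417909/3206688641817440 ≈ 4.0133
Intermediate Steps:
d = 6488120431/97670 (d = (1/97670 - 45389) + 111818 = -4433143629/97670 + 111818 = 6488120431/97670 ≈ 66429.)
-261339/(-494240) + 231476/d = -261339/(-494240) + 231476/(6488120431/97670) = -261339*(-1/494240) + 231476*(97670/6488120431) = 261339/494240 + 22608260920/6488120431 = 12869505782417909/3206688641817440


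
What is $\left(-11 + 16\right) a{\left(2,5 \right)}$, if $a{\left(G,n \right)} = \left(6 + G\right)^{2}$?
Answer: $320$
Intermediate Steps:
$\left(-11 + 16\right) a{\left(2,5 \right)} = \left(-11 + 16\right) \left(6 + 2\right)^{2} = 5 \cdot 8^{2} = 5 \cdot 64 = 320$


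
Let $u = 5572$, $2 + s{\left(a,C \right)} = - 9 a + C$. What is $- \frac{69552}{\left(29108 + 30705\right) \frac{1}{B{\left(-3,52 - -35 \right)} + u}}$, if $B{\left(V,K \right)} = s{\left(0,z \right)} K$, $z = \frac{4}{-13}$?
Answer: $- \frac{4856537952}{777569} \approx -6245.8$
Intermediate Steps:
$z = - \frac{4}{13}$ ($z = 4 \left(- \frac{1}{13}\right) = - \frac{4}{13} \approx -0.30769$)
$s{\left(a,C \right)} = -2 + C - 9 a$ ($s{\left(a,C \right)} = -2 + \left(- 9 a + C\right) = -2 + \left(C - 9 a\right) = -2 + C - 9 a$)
$B{\left(V,K \right)} = - \frac{30 K}{13}$ ($B{\left(V,K \right)} = \left(-2 - \frac{4}{13} - 0\right) K = \left(-2 - \frac{4}{13} + 0\right) K = - \frac{30 K}{13}$)
$- \frac{69552}{\left(29108 + 30705\right) \frac{1}{B{\left(-3,52 - -35 \right)} + u}} = - \frac{69552}{\left(29108 + 30705\right) \frac{1}{- \frac{30 \left(52 - -35\right)}{13} + 5572}} = - \frac{69552}{59813 \frac{1}{- \frac{30 \left(52 + 35\right)}{13} + 5572}} = - \frac{69552}{59813 \frac{1}{\left(- \frac{30}{13}\right) 87 + 5572}} = - \frac{69552}{59813 \frac{1}{- \frac{2610}{13} + 5572}} = - \frac{69552}{59813 \frac{1}{\frac{69826}{13}}} = - \frac{69552}{59813 \cdot \frac{13}{69826}} = - \frac{69552}{\frac{777569}{69826}} = \left(-69552\right) \frac{69826}{777569} = - \frac{4856537952}{777569}$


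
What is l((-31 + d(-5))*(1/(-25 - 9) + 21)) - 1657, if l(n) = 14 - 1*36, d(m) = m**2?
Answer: -1679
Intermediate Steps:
l(n) = -22 (l(n) = 14 - 36 = -22)
l((-31 + d(-5))*(1/(-25 - 9) + 21)) - 1657 = -22 - 1657 = -1679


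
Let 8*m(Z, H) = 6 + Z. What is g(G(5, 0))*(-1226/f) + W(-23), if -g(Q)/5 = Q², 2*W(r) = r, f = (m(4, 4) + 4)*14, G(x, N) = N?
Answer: -23/2 ≈ -11.500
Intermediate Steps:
m(Z, H) = ¾ + Z/8 (m(Z, H) = (6 + Z)/8 = ¾ + Z/8)
f = 147/2 (f = ((¾ + (⅛)*4) + 4)*14 = ((¾ + ½) + 4)*14 = (5/4 + 4)*14 = (21/4)*14 = 147/2 ≈ 73.500)
W(r) = r/2
g(Q) = -5*Q²
g(G(5, 0))*(-1226/f) + W(-23) = (-5*0²)*(-1226/147/2) + (½)*(-23) = (-5*0)*(-1226*2/147) - 23/2 = 0*(-2452/147) - 23/2 = 0 - 23/2 = -23/2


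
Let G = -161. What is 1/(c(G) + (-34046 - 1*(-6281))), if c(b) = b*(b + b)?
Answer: 1/24077 ≈ 4.1533e-5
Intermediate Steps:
c(b) = 2*b**2 (c(b) = b*(2*b) = 2*b**2)
1/(c(G) + (-34046 - 1*(-6281))) = 1/(2*(-161)**2 + (-34046 - 1*(-6281))) = 1/(2*25921 + (-34046 + 6281)) = 1/(51842 - 27765) = 1/24077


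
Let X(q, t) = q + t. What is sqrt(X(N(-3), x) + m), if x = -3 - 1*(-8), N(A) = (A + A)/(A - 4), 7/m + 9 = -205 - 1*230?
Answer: sqrt(14106435)/1554 ≈ 2.4169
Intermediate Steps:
m = -7/444 (m = 7/(-9 + (-205 - 1*230)) = 7/(-9 + (-205 - 230)) = 7/(-9 - 435) = 7/(-444) = 7*(-1/444) = -7/444 ≈ -0.015766)
N(A) = 2*A/(-4 + A) (N(A) = (2*A)/(-4 + A) = 2*A/(-4 + A))
x = 5 (x = -3 + 8 = 5)
sqrt(X(N(-3), x) + m) = sqrt((2*(-3)/(-4 - 3) + 5) - 7/444) = sqrt((2*(-3)/(-7) + 5) - 7/444) = sqrt((2*(-3)*(-1/7) + 5) - 7/444) = sqrt((6/7 + 5) - 7/444) = sqrt(41/7 - 7/444) = sqrt(18155/3108) = sqrt(14106435)/1554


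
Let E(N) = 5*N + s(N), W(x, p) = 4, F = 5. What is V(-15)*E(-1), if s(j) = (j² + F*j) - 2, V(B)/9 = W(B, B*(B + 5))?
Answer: -396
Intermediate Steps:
V(B) = 36 (V(B) = 9*4 = 36)
s(j) = -2 + j² + 5*j (s(j) = (j² + 5*j) - 2 = -2 + j² + 5*j)
E(N) = -2 + N² + 10*N (E(N) = 5*N + (-2 + N² + 5*N) = -2 + N² + 10*N)
V(-15)*E(-1) = 36*(-2 + (-1)² + 10*(-1)) = 36*(-2 + 1 - 10) = 36*(-11) = -396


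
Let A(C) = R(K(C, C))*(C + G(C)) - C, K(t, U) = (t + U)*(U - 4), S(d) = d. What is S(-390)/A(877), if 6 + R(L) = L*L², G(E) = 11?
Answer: -390/3188191972807946539139 ≈ -1.2233e-19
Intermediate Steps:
K(t, U) = (-4 + U)*(U + t) (K(t, U) = (U + t)*(-4 + U) = (-4 + U)*(U + t))
R(L) = -6 + L³ (R(L) = -6 + L*L² = -6 + L³)
A(C) = -C + (-6 + (-8*C + 2*C²)³)*(11 + C) (A(C) = (-6 + (C² - 4*C - 4*C + C*C)³)*(C + 11) - C = (-6 + (C² - 4*C - 4*C + C²)³)*(11 + C) - C = (-6 + (-8*C + 2*C²)³)*(11 + C) - C = -C + (-6 + (-8*C + 2*C²)³)*(11 + C))
S(-390)/A(877) = -390/(-66 - 7*877 + 8*877⁴*(-4 + 877)³ + 88*877³*(-4 + 877)³) = -390/(-66 - 6139 + 8*591559418641*873³ + 88*674526133*873³) = -390/(-66 - 6139 + 8*591559418641*665338617 + 88*674526133*665338617) = -390/(-66 - 6139 + 3148698603775415675976 + 39493369032530869368) = -390/3188191972807946539139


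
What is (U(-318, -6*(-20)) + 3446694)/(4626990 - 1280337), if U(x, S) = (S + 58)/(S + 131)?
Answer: 865120372/840009903 ≈ 1.0299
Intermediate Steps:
U(x, S) = (58 + S)/(131 + S)
(U(-318, -6*(-20)) + 3446694)/(4626990 - 1280337) = ((58 - 6*(-20))/(131 - 6*(-20)) + 3446694)/(4626990 - 1280337) = ((58 + 120)/(131 + 120) + 3446694)/3346653 = (178/251 + 3446694)*(1/3346653) = (865120372/251)*(1/3346653) = 865120372/840009903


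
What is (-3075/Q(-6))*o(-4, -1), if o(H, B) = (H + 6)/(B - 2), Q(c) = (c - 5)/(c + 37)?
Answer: -63550/11 ≈ -5777.3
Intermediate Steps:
Q(c) = (-5 + c)/(37 + c)
o(H, B) = (6 + H)/(-2 + B)
(-3075/Q(-6))*o(-4, -1) = (-3075*(37 - 6)/(-5 - 6))*((6 - 4)/(-2 - 1)) = (-3075/(-11/31))*(2/(-3)) = (-3075/((1/31)*(-11)))*(-⅓*2) = -3075/(-11/31)*(-⅔) = -3075*(-31/11)*(-⅔) = (95325/11)*(-⅔) = -63550/11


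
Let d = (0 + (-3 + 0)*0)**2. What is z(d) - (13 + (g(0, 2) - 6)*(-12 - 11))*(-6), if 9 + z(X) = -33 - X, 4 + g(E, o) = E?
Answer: 1416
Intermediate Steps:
g(E, o) = -4 + E
d = 0 (d = (0 - 3*0)**2 = (0 + 0)**2 = 0**2 = 0)
z(X) = -42 - X (z(X) = -9 + (-33 - X) = -42 - X)
z(d) - (13 + (g(0, 2) - 6)*(-12 - 11))*(-6) = (-42 - 1*0) - (13 + ((-4 + 0) - 6)*(-12 - 11))*(-6) = (-42 + 0) - (13 + (-4 - 6)*(-23))*(-6) = -42 - (13 - 10*(-23))*(-6) = -42 - (13 + 230)*(-6) = -42 - 243*(-6) = -42 - 1*(-1458) = -42 + 1458 = 1416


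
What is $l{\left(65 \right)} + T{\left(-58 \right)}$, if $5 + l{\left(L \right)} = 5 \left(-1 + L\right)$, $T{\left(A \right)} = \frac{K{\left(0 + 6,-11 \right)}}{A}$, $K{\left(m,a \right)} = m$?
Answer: $\frac{9132}{29} \approx 314.9$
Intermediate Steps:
$T{\left(A \right)} = \frac{6}{A}$ ($T{\left(A \right)} = \frac{0 + 6}{A} = \frac{6}{A}$)
$l{\left(L \right)} = -10 + 5 L$ ($l{\left(L \right)} = -5 + 5 \left(-1 + L\right) = -5 + \left(-5 + 5 L\right) = -10 + 5 L$)
$l{\left(65 \right)} + T{\left(-58 \right)} = \left(-10 + 5 \cdot 65\right) + \frac{6}{-58} = \left(-10 + 325\right) + 6 \left(- \frac{1}{58}\right) = 315 - \frac{3}{29} = \frac{9132}{29}$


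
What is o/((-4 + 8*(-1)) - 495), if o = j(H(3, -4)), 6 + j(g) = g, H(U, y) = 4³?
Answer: -58/507 ≈ -0.11440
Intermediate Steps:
H(U, y) = 64
j(g) = -6 + g
o = 58 (o = -6 + 64 = 58)
o/((-4 + 8*(-1)) - 495) = 58/((-4 + 8*(-1)) - 495) = 58/((-4 - 8) - 495) = 58/(-12 - 495) = 58/(-507) = 58*(-1/507) = -58/507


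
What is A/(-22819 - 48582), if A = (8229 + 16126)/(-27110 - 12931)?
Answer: 24355/2858967441 ≈ 8.5188e-6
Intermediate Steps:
A = -24355/40041 (A = 24355/(-40041) = 24355*(-1/40041) = -24355/40041 ≈ -0.60825)
A/(-22819 - 48582) = -24355/(40041*(-22819 - 48582)) = -24355/40041/(-71401) = -24355/40041*(-1/71401) = 24355/2858967441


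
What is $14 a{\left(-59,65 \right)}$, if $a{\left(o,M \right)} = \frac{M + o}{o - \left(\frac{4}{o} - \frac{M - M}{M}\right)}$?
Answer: $- \frac{1652}{1159} \approx -1.4254$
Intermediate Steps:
$a{\left(o,M \right)} = \frac{M + o}{o - \frac{4}{o}}$ ($a{\left(o,M \right)} = \frac{M + o}{o + \left(- \frac{4}{o} + \frac{0}{M}\right)} = \frac{M + o}{o + \left(- \frac{4}{o} + 0\right)} = \frac{M + o}{o - \frac{4}{o}}$)
$14 a{\left(-59,65 \right)} = 14 \left(- \frac{59 \left(65 - 59\right)}{-4 + \left(-59\right)^{2}}\right) = 14 \left(\left(-59\right) \frac{1}{-4 + 3481} \cdot 6\right) = 14 \left(\left(-59\right) \frac{1}{3477} \cdot 6\right) = 14 \left(- \frac{118}{1159}\right) = - \frac{1652}{1159}$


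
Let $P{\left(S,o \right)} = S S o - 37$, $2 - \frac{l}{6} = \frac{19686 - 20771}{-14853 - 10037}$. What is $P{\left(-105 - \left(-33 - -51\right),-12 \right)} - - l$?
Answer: $- \frac{451935848}{2489} \approx -1.8157 \cdot 10^{5}$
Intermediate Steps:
$l = \frac{29217}{2489}$ ($l = 12 - 6 \frac{19686 - 20771}{-14853 - 10037} = 12 - 6 \left(- \frac{1085}{-24890}\right) = 12 - 6 \left(\left(-1085\right) \left(- \frac{1}{24890}\right)\right) = 12 - \frac{651}{2489} = \frac{29217}{2489} \approx 11.738$)
$P{\left(S,o \right)} = -37 + o S^{2}$ ($P{\left(S,o \right)} = S^{2} o - 37 = o S^{2} - 37 = -37 + o S^{2}$)
$P{\left(-105 - \left(-33 - -51\right),-12 \right)} - - l = \left(-37 - 12 \left(-105 - \left(-33 - -51\right)\right)^{2}\right) - \left(-1\right) \frac{29217}{2489} = \left(-37 - 12 \left(-105 - \left(-33 + 51\right)\right)^{2}\right) - - \frac{29217}{2489} = \left(-37 - 12 \left(-105 - 18\right)^{2}\right) + \frac{29217}{2489} = \left(-37 - 12 \left(-123\right)^{2}\right) + \frac{29217}{2489} = \left(-37 - 181548\right) + \frac{29217}{2489} = -181585 + \frac{29217}{2489} = - \frac{451935848}{2489}$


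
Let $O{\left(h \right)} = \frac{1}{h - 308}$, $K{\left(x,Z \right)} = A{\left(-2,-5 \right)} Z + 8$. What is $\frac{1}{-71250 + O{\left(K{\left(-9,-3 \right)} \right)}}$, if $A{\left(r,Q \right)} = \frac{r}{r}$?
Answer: $- \frac{303}{21588751} \approx -1.4035 \cdot 10^{-5}$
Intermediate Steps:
$A{\left(r,Q \right)} = 1$
$K{\left(x,Z \right)} = 8 + Z$ ($K{\left(x,Z \right)} = 1 Z + 8 = Z + 8 = 8 + Z$)
$O{\left(h \right)} = \frac{1}{-308 + h}$
$\frac{1}{-71250 + O{\left(K{\left(-9,-3 \right)} \right)}} = \frac{1}{-71250 + \frac{1}{-308 + \left(8 - 3\right)}} = \frac{1}{-71250 + \frac{1}{-308 + 5}} = \frac{1}{-71250 + \frac{1}{-303}} = \frac{1}{-71250 - \frac{1}{303}} = \frac{1}{- \frac{21588751}{303}} = - \frac{303}{21588751}$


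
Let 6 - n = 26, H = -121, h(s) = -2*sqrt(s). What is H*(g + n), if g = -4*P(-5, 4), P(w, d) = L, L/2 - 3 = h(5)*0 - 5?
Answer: 484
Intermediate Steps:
n = -20 (n = 6 - 1*26 = 6 - 26 = -20)
L = -4 (L = 6 + 2*(-2*sqrt(5)*0 - 5) = 6 + 2*(0 - 5) = 6 + 2*(-5) = 6 - 10 = -4)
P(w, d) = -4
g = 16 (g = -4*(-4) = 16)
H*(g + n) = -121*(16 - 20) = -121*(-4) = 484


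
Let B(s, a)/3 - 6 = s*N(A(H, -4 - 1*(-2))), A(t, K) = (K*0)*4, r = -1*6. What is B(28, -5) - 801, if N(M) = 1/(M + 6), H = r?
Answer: -769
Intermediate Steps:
r = -6
H = -6
A(t, K) = 0 (A(t, K) = 0*4 = 0)
N(M) = 1/(6 + M)
B(s, a) = 18 + s/2 (B(s, a) = 18 + 3*(s/(6 + 0)) = 18 + 3*(s/6) = 18 + s/2)
B(28, -5) - 801 = (18 + (½)*28) - 801 = (18 + 14) - 801 = 32 - 801 = -769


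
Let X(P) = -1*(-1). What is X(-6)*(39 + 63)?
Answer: 102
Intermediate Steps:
X(P) = 1
X(-6)*(39 + 63) = 1*(39 + 63) = 1*102 = 102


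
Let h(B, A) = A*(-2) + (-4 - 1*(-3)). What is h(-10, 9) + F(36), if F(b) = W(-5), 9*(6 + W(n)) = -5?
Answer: -230/9 ≈ -25.556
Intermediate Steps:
W(n) = -59/9 (W(n) = -6 + (⅑)*(-5) = -6 - 5/9 = -59/9)
F(b) = -59/9
h(B, A) = -1 - 2*A (h(B, A) = -2*A + (-4 + 3) = -2*A - 1 = -1 - 2*A)
h(-10, 9) + F(36) = (-1 - 2*9) - 59/9 = (-1 - 18) - 59/9 = -19 - 59/9 = -230/9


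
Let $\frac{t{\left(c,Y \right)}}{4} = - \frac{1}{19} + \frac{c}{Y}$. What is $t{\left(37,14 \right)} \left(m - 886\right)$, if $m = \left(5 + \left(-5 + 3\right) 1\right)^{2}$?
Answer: $- \frac{1208506}{133} \approx -9086.5$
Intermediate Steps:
$t{\left(c,Y \right)} = - \frac{4}{19} + \frac{4 c}{Y}$ ($t{\left(c,Y \right)} = 4 \left(- \frac{1}{19} + \frac{c}{Y}\right) = - \frac{4}{19} + \frac{4 c}{Y}$)
$m = 9$ ($m = \left(5 - 2\right)^{2} = 3^{2} = 9$)
$t{\left(37,14 \right)} \left(m - 886\right) = \left(- \frac{4}{19} + 4 \cdot 37 \cdot \frac{1}{14}\right) \left(9 - 886\right) = \left(- \frac{4}{19} + 4 \cdot 37 \cdot \frac{1}{14}\right) \left(-877\right) = \left(- \frac{4}{19} + \frac{74}{7}\right) \left(-877\right) = \frac{1378}{133} \left(-877\right) = - \frac{1208506}{133}$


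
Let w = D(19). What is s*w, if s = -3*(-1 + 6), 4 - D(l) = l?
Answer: 225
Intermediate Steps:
D(l) = 4 - l
w = -15 (w = 4 - 1*19 = 4 - 19 = -15)
s = -15 (s = -3*5 = -15)
s*w = -15*(-15) = 225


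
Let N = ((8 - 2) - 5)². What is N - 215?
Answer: -214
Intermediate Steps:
N = 1 (N = (6 - 5)² = 1² = 1)
N - 215 = 1 - 215 = -214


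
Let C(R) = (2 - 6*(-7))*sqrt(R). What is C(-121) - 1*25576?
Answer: -25576 + 484*I ≈ -25576.0 + 484.0*I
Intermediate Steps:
C(R) = 44*sqrt(R) (C(R) = (2 + 42)*sqrt(R) = 44*sqrt(R))
C(-121) - 1*25576 = 44*sqrt(-121) - 1*25576 = 44*(11*I) - 25576 = 484*I - 25576 = -25576 + 484*I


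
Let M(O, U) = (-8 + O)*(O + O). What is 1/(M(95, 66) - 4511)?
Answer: 1/12019 ≈ 8.3202e-5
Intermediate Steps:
M(O, U) = 2*O*(-8 + O) (M(O, U) = (-8 + O)*(2*O) = 2*O*(-8 + O))
1/(M(95, 66) - 4511) = 1/(2*95*(-8 + 95) - 4511) = 1/(2*95*87 - 4511) = 1/(16530 - 4511) = 1/12019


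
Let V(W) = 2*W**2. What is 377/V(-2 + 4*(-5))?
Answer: 377/968 ≈ 0.38946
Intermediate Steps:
377/V(-2 + 4*(-5)) = 377/((2*(-2 + 4*(-5))**2)) = 377/((2*(-2 - 20)**2)) = 377/((2*(-22)**2)) = 377/((2*484)) = 377/968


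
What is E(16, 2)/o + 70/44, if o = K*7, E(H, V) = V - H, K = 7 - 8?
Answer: 79/22 ≈ 3.5909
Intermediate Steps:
K = -1
o = -7 (o = -1*7 = -7)
E(16, 2)/o + 70/44 = (2 - 1*16)/(-7) + 70/44 = (2 - 16)*(-⅐) + 70*(1/44) = -14*(-⅐) + 35/22 = 2 + 35/22 = 79/22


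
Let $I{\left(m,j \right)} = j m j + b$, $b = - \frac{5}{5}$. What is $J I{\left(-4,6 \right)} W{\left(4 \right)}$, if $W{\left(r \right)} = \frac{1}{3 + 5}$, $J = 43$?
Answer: $- \frac{6235}{8} \approx -779.38$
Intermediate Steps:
$b = -1$ ($b = \left(-5\right) \frac{1}{5} = -1$)
$W{\left(r \right)} = \frac{1}{8}$
$I{\left(m,j \right)} = -1 + m j^{2}$ ($I{\left(m,j \right)} = j m j - 1 = m j^{2} - 1 = -1 + m j^{2}$)
$J I{\left(-4,6 \right)} W{\left(4 \right)} = 43 \left(-1 - 4 \cdot 6^{2}\right) \frac{1}{8} = 43 \left(-1 - 144\right) \frac{1}{8} = 43 \left(-145\right) \frac{1}{8} = \left(-6235\right) \frac{1}{8} = - \frac{6235}{8}$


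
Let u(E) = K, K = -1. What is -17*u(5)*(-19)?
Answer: -323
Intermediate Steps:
u(E) = -1
-17*u(5)*(-19) = -17*(-1)*(-19) = 17*(-19) = -323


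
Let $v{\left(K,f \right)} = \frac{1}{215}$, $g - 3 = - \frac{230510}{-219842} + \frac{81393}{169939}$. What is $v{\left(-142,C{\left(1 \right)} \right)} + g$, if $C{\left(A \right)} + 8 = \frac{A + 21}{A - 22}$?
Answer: $\frac{2600259049092}{573738705155} \approx 4.5321$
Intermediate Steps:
$C{\left(A \right)} = -8 + \frac{21 + A}{-22 + A}$ ($C{\left(A \right)} = -8 + \frac{A + 21}{A - 22} = -8 + \frac{21 + A}{-22 + A}$)
$g = \frac{12081816265}{2668552117}$ ($g = 3 + \left(- \frac{230510}{-219842} + \frac{81393}{169939}\right) = 3 + \left(\left(-230510\right) \left(- \frac{1}{219842}\right) + 81393 \cdot \frac{1}{169939}\right) = 3 + \left(\frac{16465}{15703} + \frac{81393}{169939}\right) = 3 + \frac{4076159914}{2668552117} = \frac{12081816265}{2668552117} \approx 4.5275$)
$v{\left(K,f \right)} = \frac{1}{215}$
$v{\left(-142,C{\left(1 \right)} \right)} + g = \frac{1}{215} + \frac{12081816265}{2668552117} = \frac{2600259049092}{573738705155}$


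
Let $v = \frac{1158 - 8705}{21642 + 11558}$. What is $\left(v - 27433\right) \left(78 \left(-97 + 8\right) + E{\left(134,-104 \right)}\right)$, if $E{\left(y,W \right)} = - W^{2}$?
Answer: $\frac{8086843562213}{16600} \approx 4.8716 \cdot 10^{8}$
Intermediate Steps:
$v = - \frac{7547}{33200} \approx -0.22732$
$\left(v - 27433\right) \left(78 \left(-97 + 8\right) + E{\left(134,-104 \right)}\right) = \left(- \frac{7547}{33200} - 27433\right) \left(78 \left(-97 + 8\right) - \left(-104\right)^{2}\right) = - \frac{910783147 \left(78 \left(-89\right) - 10816\right)}{33200} = - \frac{910783147 \left(-6942 - 10816\right)}{33200} = \left(- \frac{910783147}{33200}\right) \left(-17758\right) = \frac{8086843562213}{16600}$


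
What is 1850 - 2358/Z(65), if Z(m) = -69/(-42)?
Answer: 9538/23 ≈ 414.70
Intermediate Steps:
Z(m) = 23/14 (Z(m) = -69*(-1/42) = 23/14)
1850 - 2358/Z(65) = 1850 - 2358/23/14 = 1850 - 2358*14/23 = 1850 - 1*33012/23 = 1850 - 33012/23 = 9538/23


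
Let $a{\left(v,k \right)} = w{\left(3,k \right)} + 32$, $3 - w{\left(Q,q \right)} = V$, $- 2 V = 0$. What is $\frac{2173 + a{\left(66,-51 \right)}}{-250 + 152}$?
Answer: $- \frac{1104}{49} \approx -22.531$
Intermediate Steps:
$V = 0$ ($V = \left(- \frac{1}{2}\right) 0 = 0$)
$w{\left(Q,q \right)} = 3$ ($w{\left(Q,q \right)} = 3 - 0 = 3 + 0 = 3$)
$a{\left(v,k \right)} = 35$ ($a{\left(v,k \right)} = 3 + 32 = 35$)
$\frac{2173 + a{\left(66,-51 \right)}}{-250 + 152} = \frac{2173 + 35}{-250 + 152} = \frac{2208}{-98} = 2208 \left(- \frac{1}{98}\right) = - \frac{1104}{49}$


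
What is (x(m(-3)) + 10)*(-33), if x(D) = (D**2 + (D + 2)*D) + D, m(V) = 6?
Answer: -3300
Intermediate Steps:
x(D) = D + D**2 + D*(2 + D) (x(D) = (D**2 + (2 + D)*D) + D = (D**2 + D*(2 + D)) + D = D + D**2 + D*(2 + D))
(x(m(-3)) + 10)*(-33) = (6*(3 + 2*6) + 10)*(-33) = (6*(3 + 12) + 10)*(-33) = (6*15 + 10)*(-33) = (90 + 10)*(-33) = 100*(-33) = -3300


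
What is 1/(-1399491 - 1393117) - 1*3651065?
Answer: -10195993327521/2792608 ≈ -3.6511e+6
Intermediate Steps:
1/(-1399491 - 1393117) - 1*3651065 = 1/(-2792608) - 3651065 = -1/2792608 - 3651065 = -10195993327521/2792608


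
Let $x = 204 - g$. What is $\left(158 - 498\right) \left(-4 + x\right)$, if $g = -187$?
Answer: $-131580$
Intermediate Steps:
$x = 391$ ($x = 204 - -187 = 204 + 187 = 391$)
$\left(158 - 498\right) \left(-4 + x\right) = \left(158 - 498\right) \left(-4 + 391\right) = \left(-340\right) 387 = -131580$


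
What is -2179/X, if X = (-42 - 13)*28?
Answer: 2179/1540 ≈ 1.4149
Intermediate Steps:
X = -1540 (X = -55*28 = -1540)
-2179/X = -2179/(-1540) = -2179*(-1/1540) = 2179/1540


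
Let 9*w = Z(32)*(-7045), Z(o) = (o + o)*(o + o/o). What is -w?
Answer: 4959680/3 ≈ 1.6532e+6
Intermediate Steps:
Z(o) = 2*o*(1 + o) (Z(o) = (2*o)*(o + 1) = (2*o)*(1 + o) = 2*o*(1 + o))
w = -4959680/3 (w = ((2*32*(1 + 32))*(-7045))/9 = ((2*32*33)*(-7045))/9 = (2112*(-7045))/9 = (1/9)*(-14879040) = -4959680/3 ≈ -1.6532e+6)
-w = -1*(-4959680/3) = 4959680/3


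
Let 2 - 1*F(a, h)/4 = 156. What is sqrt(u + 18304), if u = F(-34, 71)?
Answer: 2*sqrt(4422) ≈ 133.00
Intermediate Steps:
F(a, h) = -616 (F(a, h) = 8 - 4*156 = 8 - 624 = -616)
u = -616
sqrt(u + 18304) = sqrt(-616 + 18304) = sqrt(17688) = 2*sqrt(4422)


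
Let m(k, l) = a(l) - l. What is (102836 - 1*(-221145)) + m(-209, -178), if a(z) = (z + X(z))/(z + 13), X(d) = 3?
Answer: 10697282/33 ≈ 3.2416e+5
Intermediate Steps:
a(z) = (3 + z)/(13 + z) (a(z) = (z + 3)/(z + 13) = (3 + z)/(13 + z))
m(k, l) = -l + (3 + l)/(13 + l) (m(k, l) = (3 + l)/(13 + l) - l = -l + (3 + l)/(13 + l))
(102836 - 1*(-221145)) + m(-209, -178) = (102836 - 1*(-221145)) + (3 - 178 - 1*(-178)*(13 - 178))/(13 - 178) = (102836 + 221145) + (3 - 178 - 1*(-178)*(-165))/(-165) = 323981 - (3 - 178 - 29370)/165 = 323981 - 1/165*(-29545) = 323981 + 5909/33 = 10697282/33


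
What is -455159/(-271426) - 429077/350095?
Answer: 42886236303/95024885470 ≈ 0.45132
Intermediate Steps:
-455159/(-271426) - 429077/350095 = -455159*(-1/271426) - 429077*1/350095 = 455159/271426 - 429077/350095 = 42886236303/95024885470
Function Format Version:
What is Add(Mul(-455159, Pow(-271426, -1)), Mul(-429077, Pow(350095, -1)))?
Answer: Rational(42886236303, 95024885470) ≈ 0.45132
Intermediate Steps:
Add(Mul(-455159, Pow(-271426, -1)), Mul(-429077, Pow(350095, -1))) = Add(Mul(-455159, Rational(-1, 271426)), Mul(-429077, Rational(1, 350095))) = Add(Rational(455159, 271426), Rational(-429077, 350095)) = Rational(42886236303, 95024885470)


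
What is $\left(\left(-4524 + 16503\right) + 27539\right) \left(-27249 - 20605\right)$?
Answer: $-1891094372$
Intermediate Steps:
$\left(\left(-4524 + 16503\right) + 27539\right) \left(-27249 - 20605\right) = \left(11979 + 27539\right) \left(-47854\right) = 39518 \left(-47854\right) = -1891094372$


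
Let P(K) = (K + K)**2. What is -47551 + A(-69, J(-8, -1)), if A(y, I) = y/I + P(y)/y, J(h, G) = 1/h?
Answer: -47275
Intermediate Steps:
P(K) = 4*K**2 (P(K) = (2*K)**2 = 4*K**2)
A(y, I) = 4*y + y/I (A(y, I) = y/I + (4*y**2)/y = y/I + 4*y = 4*y + y/I)
-47551 + A(-69, J(-8, -1)) = -47551 + (4*(-69) - 69/(1/(-8))) = -47551 + (-276 - 69/(-1/8)) = -47551 + (-276 - 69*(-8)) = -47551 + (-276 + 552) = -47551 + 276 = -47275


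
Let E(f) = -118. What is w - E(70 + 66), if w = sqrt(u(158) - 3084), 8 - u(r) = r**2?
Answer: 118 + 2*I*sqrt(7010) ≈ 118.0 + 167.45*I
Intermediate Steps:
u(r) = 8 - r**2
w = 2*I*sqrt(7010) (w = sqrt((8 - 1*158**2) - 3084) = sqrt((8 - 1*24964) - 3084) = sqrt((8 - 24964) - 3084) = sqrt(-24956 - 3084) = sqrt(-28040) = 2*I*sqrt(7010) ≈ 167.45*I)
w - E(70 + 66) = 2*I*sqrt(7010) - 1*(-118) = 2*I*sqrt(7010) + 118 = 118 + 2*I*sqrt(7010)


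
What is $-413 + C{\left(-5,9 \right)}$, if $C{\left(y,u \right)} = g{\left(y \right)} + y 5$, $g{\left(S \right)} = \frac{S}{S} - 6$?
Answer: $-443$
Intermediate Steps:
$g{\left(S \right)} = -5$ ($g{\left(S \right)} = 1 - 6 = -5$)
$C{\left(y,u \right)} = -5 + 5 y$ ($C{\left(y,u \right)} = -5 + y 5 = -5 + 5 y$)
$-413 + C{\left(-5,9 \right)} = -413 + \left(-5 + 5 \left(-5\right)\right) = -413 - 30 = -443$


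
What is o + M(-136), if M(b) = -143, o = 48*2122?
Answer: 101713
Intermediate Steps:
o = 101856
o + M(-136) = 101856 - 143 = 101713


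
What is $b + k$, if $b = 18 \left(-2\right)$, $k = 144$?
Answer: $108$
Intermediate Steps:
$b = -36$
$b + k = -36 + 144 = 108$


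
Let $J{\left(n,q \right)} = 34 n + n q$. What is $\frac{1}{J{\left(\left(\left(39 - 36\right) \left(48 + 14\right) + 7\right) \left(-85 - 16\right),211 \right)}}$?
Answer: $- \frac{1}{4775785} \approx -2.0939 \cdot 10^{-7}$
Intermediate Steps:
$\frac{1}{J{\left(\left(\left(39 - 36\right) \left(48 + 14\right) + 7\right) \left(-85 - 16\right),211 \right)}} = \frac{1}{\left(\left(39 - 36\right) \left(48 + 14\right) + 7\right) \left(-85 - 16\right) \left(34 + 211\right)} = \frac{1}{\left(3 \cdot 62 + 7\right) \left(-101\right) 245} = \frac{1}{\left(186 + 7\right) \left(-101\right) 245} = \frac{1}{193 \left(-101\right) 245} = \frac{1}{\left(-19493\right) 245} = \frac{1}{-4775785} = - \frac{1}{4775785}$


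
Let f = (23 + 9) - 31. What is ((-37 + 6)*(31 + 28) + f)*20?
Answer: -36560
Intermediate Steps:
f = 1 (f = 32 - 31 = 1)
((-37 + 6)*(31 + 28) + f)*20 = ((-37 + 6)*(31 + 28) + 1)*20 = (-31*59 + 1)*20 = (-1829 + 1)*20 = -1828*20 = -36560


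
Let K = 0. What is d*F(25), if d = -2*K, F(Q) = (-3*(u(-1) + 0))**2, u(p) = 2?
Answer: 0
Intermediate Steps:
F(Q) = 36 (F(Q) = (-3*(2 + 0))**2 = (-3*2)**2 = (-6)**2 = 36)
d = 0 (d = -2*0 = 0)
d*F(25) = 0*36 = 0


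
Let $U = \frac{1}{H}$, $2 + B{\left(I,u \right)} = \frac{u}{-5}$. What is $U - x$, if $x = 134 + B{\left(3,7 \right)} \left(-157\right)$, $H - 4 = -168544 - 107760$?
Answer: $- \frac{184513141}{276300} \approx -667.8$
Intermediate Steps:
$B{\left(I,u \right)} = -2 - \frac{u}{5}$ ($B{\left(I,u \right)} = -2 + \frac{u}{-5} = -2 + u \left(- \frac{1}{5}\right) = -2 - \frac{u}{5}$)
$H = -276300$ ($H = 4 - 276304 = -276300$)
$U = - \frac{1}{276300}$ ($U = \frac{1}{-276300} = - \frac{1}{276300} \approx -3.6193 \cdot 10^{-6}$)
$x = \frac{3339}{5}$ ($x = 134 + \left(-2 - \frac{7}{5}\right) \left(-157\right) = 134 - - \frac{2669}{5} = 134 + \frac{2669}{5} = \frac{3339}{5} \approx 667.8$)
$U - x = - \frac{1}{276300} - \frac{3339}{5} = - \frac{184513141}{276300}$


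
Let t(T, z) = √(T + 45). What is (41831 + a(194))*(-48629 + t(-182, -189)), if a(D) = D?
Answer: -2043633725 + 42025*I*√137 ≈ -2.0436e+9 + 4.9189e+5*I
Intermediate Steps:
t(T, z) = √(45 + T)
(41831 + a(194))*(-48629 + t(-182, -189)) = (41831 + 194)*(-48629 + √(45 - 182)) = 42025*(-48629 + √(-137)) = 42025*(-48629 + I*√137) = -2043633725 + 42025*I*√137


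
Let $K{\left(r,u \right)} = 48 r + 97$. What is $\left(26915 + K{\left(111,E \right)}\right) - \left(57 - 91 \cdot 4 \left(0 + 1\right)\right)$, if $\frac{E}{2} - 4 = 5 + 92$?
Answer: $32647$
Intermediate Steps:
$E = 202$ ($E = 8 + 2 \left(5 + 92\right) = 8 + 2 \cdot 97 = 8 + 194 = 202$)
$K{\left(r,u \right)} = 97 + 48 r$
$\left(26915 + K{\left(111,E \right)}\right) - \left(57 - 91 \cdot 4 \left(0 + 1\right)\right) = \left(26915 + \left(97 + 48 \cdot 111\right)\right) - \left(57 - 91 \cdot 4 \left(0 + 1\right)\right) = \left(26915 + \left(97 + 5328\right)\right) - \left(57 - 91 \cdot 4 \cdot 1\right) = \left(26915 + 5425\right) + \left(-57 + 91 \cdot 4\right) = 32340 + \left(-57 + 364\right) = 32340 + 307 = 32647$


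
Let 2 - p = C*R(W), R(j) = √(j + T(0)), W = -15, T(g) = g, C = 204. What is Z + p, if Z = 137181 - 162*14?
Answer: 134915 - 204*I*√15 ≈ 1.3492e+5 - 790.09*I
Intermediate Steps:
R(j) = √j (R(j) = √(j + 0) = √j)
Z = 134913 (Z = 137181 - 1*2268 = 137181 - 2268 = 134913)
p = 2 - 204*I*√15 (p = 2 - 204*√(-15) = 2 - 204*I*√15 ≈ 2.0 - 790.09*I)
Z + p = 134913 + (2 - 204*I*√15) = 134915 - 204*I*√15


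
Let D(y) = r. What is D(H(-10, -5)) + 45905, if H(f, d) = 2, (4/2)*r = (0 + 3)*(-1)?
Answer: 91807/2 ≈ 45904.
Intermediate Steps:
r = -3/2 (r = ((0 + 3)*(-1))/2 = (3*(-1))/2 = (½)*(-3) = -3/2 ≈ -1.5000)
D(y) = -3/2
D(H(-10, -5)) + 45905 = -3/2 + 45905 = 91807/2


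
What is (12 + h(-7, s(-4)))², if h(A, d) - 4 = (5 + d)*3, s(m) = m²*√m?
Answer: -8255 + 5952*I ≈ -8255.0 + 5952.0*I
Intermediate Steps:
s(m) = m^(5/2)
h(A, d) = 19 + 3*d (h(A, d) = 4 + (5 + d)*3 = 4 + (15 + 3*d) = 19 + 3*d)
(12 + h(-7, s(-4)))² = (12 + (19 + 3*(-4)^(5/2)))² = (12 + (19 + 3*(32*I)))² = (12 + (19 + 96*I))² = (31 + 96*I)²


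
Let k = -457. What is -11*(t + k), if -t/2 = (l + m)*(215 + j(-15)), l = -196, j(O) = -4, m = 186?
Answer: -41393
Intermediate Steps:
t = 4220 (t = -2*(-196 + 186)*(215 - 4) = -(-20)*211 = -2*(-2110) = 4220)
-11*(t + k) = -11*(4220 - 457) = -11*3763 = -41393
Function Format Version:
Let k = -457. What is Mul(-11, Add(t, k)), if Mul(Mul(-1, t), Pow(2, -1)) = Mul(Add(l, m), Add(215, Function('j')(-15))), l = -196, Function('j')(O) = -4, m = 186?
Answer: -41393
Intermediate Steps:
t = 4220 (t = Mul(-2, Mul(Add(-196, 186), Add(215, -4))) = Mul(-2, Mul(-10, 211)) = Mul(-2, -2110) = 4220)
Mul(-11, Add(t, k)) = Mul(-11, Add(4220, -457)) = Mul(-11, 3763) = -41393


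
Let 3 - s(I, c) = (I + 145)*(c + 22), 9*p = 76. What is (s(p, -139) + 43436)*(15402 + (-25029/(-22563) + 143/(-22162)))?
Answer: 26269589463360744/27780067 ≈ 9.4563e+8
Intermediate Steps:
p = 76/9 (p = (⅑)*76 = 76/9 ≈ 8.4444)
s(I, c) = 3 - (22 + c)*(145 + I) (s(I, c) = 3 - (I + 145)*(c + 22) = 3 - (145 + I)*(22 + c) = 3 - (22 + c)*(145 + I))
(s(p, -139) + 43436)*(15402 + (-25029/(-22563) + 143/(-22162))) = ((-3187 - 145*(-139) - 22*76/9 - 1*76/9*(-139)) + 43436)*(15402 + (-25029/(-22563) + 143/(-22162))) = ((-3187 + 20155 - 1672/9 + 10564/9) + 43436)*(15402 + (-25029*(-1/22563) + 143*(-1/22162))) = (17956 + 43436)*(15402 + (2781/2507 - 143/22162)) = 61392*(15402 + 61274021/55560134) = 61392*(855798457889/55560134) = 26269589463360744/27780067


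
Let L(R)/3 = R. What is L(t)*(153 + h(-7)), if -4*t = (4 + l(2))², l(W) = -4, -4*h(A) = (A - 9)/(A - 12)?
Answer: 0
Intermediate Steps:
h(A) = -(-9 + A)/(4*(-12 + A)) (h(A) = -(A - 9)/(4*(A - 12)) = -(-9 + A)/(4*(-12 + A)))
t = 0 (t = -(4 - 4)²/4 = -¼*0² = -¼*0 = 0)
L(R) = 3*R
L(t)*(153 + h(-7)) = (3*0)*(153 + (9 - 1*(-7))/(4*(-12 - 7))) = 0*(153 + (¼)*(9 + 7)/(-19)) = 0*(153 + (¼)*(-1/19)*16) = 0*(153 - 4/19) = 0*(2903/19) = 0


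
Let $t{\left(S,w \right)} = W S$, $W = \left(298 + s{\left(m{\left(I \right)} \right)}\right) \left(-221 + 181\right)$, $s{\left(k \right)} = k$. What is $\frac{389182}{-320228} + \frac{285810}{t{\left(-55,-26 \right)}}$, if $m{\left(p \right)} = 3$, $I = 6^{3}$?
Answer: $- \frac{593542699}{757339220} \approx -0.78372$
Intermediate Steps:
$I = 216$
$W = -12040$ ($W = \left(298 + 3\right) \left(-221 + 181\right) = 301 \left(-40\right) = -12040$)
$t{\left(S,w \right)} = - 12040 S$
$\frac{389182}{-320228} + \frac{285810}{t{\left(-55,-26 \right)}} = \frac{389182}{-320228} + \frac{285810}{\left(-12040\right) \left(-55\right)} = 389182 \left(- \frac{1}{320228}\right) + \frac{285810}{662200} = - \frac{194591}{160114} + 285810 \cdot \frac{1}{662200} = - \frac{194591}{160114} + \frac{4083}{9460} = - \frac{593542699}{757339220}$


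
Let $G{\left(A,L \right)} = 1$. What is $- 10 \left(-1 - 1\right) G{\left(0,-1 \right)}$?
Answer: $20$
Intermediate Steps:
$- 10 \left(-1 - 1\right) G{\left(0,-1 \right)} = - 10 \left(-1 - 1\right) 1 = \left(-10\right) \left(-2\right) 1 = 20 \cdot 1 = 20$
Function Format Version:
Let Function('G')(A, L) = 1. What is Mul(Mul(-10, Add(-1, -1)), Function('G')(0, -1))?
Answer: 20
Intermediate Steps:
Mul(Mul(-10, Add(-1, -1)), Function('G')(0, -1)) = Mul(Mul(-10, Add(-1, -1)), 1) = Mul(Mul(-10, -2), 1) = Mul(20, 1) = 20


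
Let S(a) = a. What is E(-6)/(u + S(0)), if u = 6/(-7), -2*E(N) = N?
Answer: -7/2 ≈ -3.5000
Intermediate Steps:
E(N) = -N/2
u = -6/7 (u = 6*(-⅐) = -6/7 ≈ -0.85714)
E(-6)/(u + S(0)) = (-½*(-6))/(-6/7 + 0) = 3/(-6/7) = 3*(-7/6) = -7/2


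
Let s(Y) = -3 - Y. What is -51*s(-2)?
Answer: 51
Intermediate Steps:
-51*s(-2) = -51*(-3 - 1*(-2)) = -51*(-3 + 2) = -51*(-1) = 51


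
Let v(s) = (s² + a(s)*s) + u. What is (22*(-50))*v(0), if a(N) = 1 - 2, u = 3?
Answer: -3300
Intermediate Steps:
a(N) = -1
v(s) = 3 + s² - s (v(s) = (s² - s) + 3 = 3 + s² - s)
(22*(-50))*v(0) = (22*(-50))*(3 + 0² - 1*0) = -1100*(3 + 0 + 0) = -1100*3 = -3300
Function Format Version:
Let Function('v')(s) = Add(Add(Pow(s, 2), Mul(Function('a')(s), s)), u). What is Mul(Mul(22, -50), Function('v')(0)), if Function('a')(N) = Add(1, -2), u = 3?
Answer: -3300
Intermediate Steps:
Function('a')(N) = -1
Function('v')(s) = Add(3, Pow(s, 2), Mul(-1, s)) (Function('v')(s) = Add(Add(Pow(s, 2), Mul(-1, s)), 3) = Add(3, Pow(s, 2), Mul(-1, s)))
Mul(Mul(22, -50), Function('v')(0)) = Mul(Mul(22, -50), Add(3, Pow(0, 2), Mul(-1, 0))) = Mul(-1100, Add(3, 0, 0)) = Mul(-1100, 3) = -3300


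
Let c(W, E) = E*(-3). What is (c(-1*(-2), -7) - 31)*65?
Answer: -650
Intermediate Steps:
c(W, E) = -3*E
(c(-1*(-2), -7) - 31)*65 = (-3*(-7) - 31)*65 = (21 - 31)*65 = -10*65 = -650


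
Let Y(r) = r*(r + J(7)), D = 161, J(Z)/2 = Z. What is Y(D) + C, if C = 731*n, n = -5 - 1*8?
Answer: 18672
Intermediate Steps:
n = -13 (n = -5 - 8 = -13)
C = -9503 (C = 731*(-13) = -9503)
J(Z) = 2*Z
Y(r) = r*(14 + r) (Y(r) = r*(r + 2*7) = r*(r + 14) = r*(14 + r))
Y(D) + C = 161*(14 + 161) - 9503 = 161*175 - 9503 = 28175 - 9503 = 18672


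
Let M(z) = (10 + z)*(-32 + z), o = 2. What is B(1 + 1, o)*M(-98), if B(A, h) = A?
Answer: 22880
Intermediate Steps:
M(z) = (-32 + z)*(10 + z)
B(1 + 1, o)*M(-98) = (1 + 1)*(-320 + (-98)² - 22*(-98)) = 2*(-320 + 9604 + 2156) = 2*11440 = 22880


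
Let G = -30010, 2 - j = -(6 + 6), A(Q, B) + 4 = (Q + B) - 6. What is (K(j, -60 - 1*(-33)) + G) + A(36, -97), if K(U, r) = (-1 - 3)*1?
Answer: -30085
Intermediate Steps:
A(Q, B) = -10 + B + Q (A(Q, B) = -4 + ((Q + B) - 6) = -4 + ((B + Q) - 6) = -4 + (-6 + B + Q) = -10 + B + Q)
j = 14 (j = 2 - (-1)*(6 + 6) = 2 - (-1)*12 = 2 - 1*(-12) = 2 + 12 = 14)
K(U, r) = -4 (K(U, r) = -4*1 = -4)
(K(j, -60 - 1*(-33)) + G) + A(36, -97) = (-4 - 30010) + (-10 - 97 + 36) = -30014 - 71 = -30085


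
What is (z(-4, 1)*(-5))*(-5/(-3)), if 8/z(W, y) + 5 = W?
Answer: 200/27 ≈ 7.4074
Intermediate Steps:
z(W, y) = 8/(-5 + W)
(z(-4, 1)*(-5))*(-5/(-3)) = ((8/(-5 - 4))*(-5))*(-5/(-3)) = ((8/(-9))*(-5))*(-5*(-1/3)) = ((8*(-1/9))*(-5))*(5/3) = -8/9*(-5)*(5/3) = (40/9)*(5/3) = 200/27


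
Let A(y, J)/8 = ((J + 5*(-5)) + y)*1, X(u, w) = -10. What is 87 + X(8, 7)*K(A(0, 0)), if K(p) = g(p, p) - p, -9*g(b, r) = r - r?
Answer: -1913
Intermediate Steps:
g(b, r) = 0 (g(b, r) = -(r - r)/9 = -⅑*0 = 0)
A(y, J) = -200 + 8*J + 8*y (A(y, J) = 8*(((J + 5*(-5)) + y)*1) = 8*(((J - 25) + y)*1) = 8*(((-25 + J) + y)*1) = 8*((-25 + J + y)*1) = 8*(-25 + J + y) = -200 + 8*J + 8*y)
K(p) = -p (K(p) = 0 - p = -p)
87 + X(8, 7)*K(A(0, 0)) = 87 - (-10)*(-200 + 8*0 + 8*0) = 87 - (-10)*(-200 + 0 + 0) = 87 - (-10)*(-200) = 87 - 10*200 = 87 - 2000 = -1913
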